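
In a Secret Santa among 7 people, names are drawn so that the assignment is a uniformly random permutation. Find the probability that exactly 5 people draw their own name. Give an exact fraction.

1/240

Choose which 5 of the 7 are fixed: C(7,5) = 21 ways.
The remaining 2 must have no fixed point: D(2) = 1.
P = 21·1/5040 = 1/240.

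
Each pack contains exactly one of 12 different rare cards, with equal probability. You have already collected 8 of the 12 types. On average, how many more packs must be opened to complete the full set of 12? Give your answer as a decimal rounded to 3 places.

25.000

Starting from 8 distinct types, each trial gives a new one with probability (12−i)/12 when i types are held, so the wait for the next new type is 12/(12−i).
E = 12/4 + 12/3 + 12/2 + 12/1 = 25 ≈ 25.000.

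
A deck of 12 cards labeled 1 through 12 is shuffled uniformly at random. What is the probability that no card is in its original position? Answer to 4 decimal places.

0.3679

This is the derangement probability: permutations of 12 with no fixed point.
D(12) = 12! · (1 − 1/1! + 1/2! − ··· + (−1)^12/12!) = 176214841.
P = 176214841/479001600 = 16019531/43545600 ≈ 0.3679.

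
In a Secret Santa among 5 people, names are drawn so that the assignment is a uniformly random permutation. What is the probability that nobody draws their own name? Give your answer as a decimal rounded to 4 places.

0.3667

This is the derangement probability: permutations of 5 with no fixed point.
D(5) = 5! · (1 − 1/1! + 1/2! − ··· + (−1)^5/5!) = 44.
P = 44/120 = 11/30 ≈ 0.3667.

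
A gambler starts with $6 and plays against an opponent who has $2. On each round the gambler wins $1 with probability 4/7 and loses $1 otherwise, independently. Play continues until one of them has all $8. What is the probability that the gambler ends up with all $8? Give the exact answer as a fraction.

7696/8425

Let r = q/p = (3/7)/(4/7) = 3/4. The recurrence P(i) = p·P(i+1) + q·P(i−1) with P(0)=0, P(8)=1 gives P(i) = (1 − r^i)/(1 − r^8).
P(6) = (1 − (3/4)^6) / (1 − (3/4)^8) = 7696/8425.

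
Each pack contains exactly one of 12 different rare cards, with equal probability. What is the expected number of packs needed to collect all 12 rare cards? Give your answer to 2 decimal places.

37.24

After i distinct types are collected, each trial gives a new one with probability (12−i)/12, so the expected wait for the next new type is 12/(12−i).
E = 12/12 + 12/11 + 12/10 + 12/9 + 12/8 + 12/7 + 12/6 + 12/5 + 12/4 + 12/3 + 12/2 + 12/1 = 86021/2310 ≈ 37.24.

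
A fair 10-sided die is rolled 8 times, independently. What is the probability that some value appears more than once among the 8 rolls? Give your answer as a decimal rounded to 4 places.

P(all 8 different) = 10/10 · 9/10 · ··· · 3/10 ≈ 0.0181.
P(at least two equal) = 1 − 0.0181 = 0.9819.

0.9819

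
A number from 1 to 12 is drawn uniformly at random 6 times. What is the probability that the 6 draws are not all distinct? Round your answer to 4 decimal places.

P(all 6 different) = 12/12 · 11/12 · ··· · 7/12 ≈ 0.2228.
P(at least two equal) = 1 − 0.2228 = 0.7772.

0.7772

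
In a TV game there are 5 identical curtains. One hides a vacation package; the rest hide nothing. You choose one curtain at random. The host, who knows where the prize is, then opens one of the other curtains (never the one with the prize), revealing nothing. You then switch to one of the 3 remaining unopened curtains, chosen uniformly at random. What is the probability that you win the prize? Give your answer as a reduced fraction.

Your original curtain holds the prize with probability 1/5, so the other 4 collectively hold it with probability 4/5.
The host can always find an empty curtain to open, so this doesn't change that 4/5; it is now spread over the 3 remaining unopened curtains.
P(win by switching) = (4/5) · (1/3) = 4/15.

4/15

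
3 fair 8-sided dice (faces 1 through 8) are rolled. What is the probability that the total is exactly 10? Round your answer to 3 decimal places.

0.070

There are 8^3 = 512 equally likely outcomes.
The number of ordered 3-tuples from {1,…,8} summing to 10 is 36.
P(sum = 10) = 36/512 = 9/128 ≈ 0.070.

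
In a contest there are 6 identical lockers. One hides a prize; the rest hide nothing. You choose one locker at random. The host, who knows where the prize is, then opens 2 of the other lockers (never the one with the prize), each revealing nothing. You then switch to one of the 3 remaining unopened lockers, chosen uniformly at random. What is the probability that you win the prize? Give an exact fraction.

Your original locker holds the prize with probability 1/6, so the other 5 collectively hold it with probability 5/6.
The host can always find 2 empty lockers to open, so the reveals don't change that 5/6; it is now spread over the 3 remaining unopened lockers.
P(win by switching) = (5/6) · (1/3) = 5/18.

5/18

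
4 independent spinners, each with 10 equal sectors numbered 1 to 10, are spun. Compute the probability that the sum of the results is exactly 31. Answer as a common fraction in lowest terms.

There are 10^4 = 10000 equally likely outcomes.
The number of ordered 4-tuples from {1,…,10} summing to 31 is 220.
P(sum = 31) = 220/10000 = 11/500.

11/500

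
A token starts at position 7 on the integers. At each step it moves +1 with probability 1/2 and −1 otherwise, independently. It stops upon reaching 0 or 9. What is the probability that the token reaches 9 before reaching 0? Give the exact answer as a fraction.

7/9

With a fair step, P(i) = ½P(i−1) + ½P(i+1) with P(0)=0, P(9)=1 has the linear solution P(i) = i/9.
P(7) = 7/9.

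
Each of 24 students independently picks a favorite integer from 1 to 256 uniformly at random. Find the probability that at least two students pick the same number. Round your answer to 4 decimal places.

0.6713

It's easier to compute the probability that all 24 are distinct.
P(all distinct) = 256/256 · 255/256 · ··· · 233/256 ≈ 0.3287.
So the probability of at least one match is 1 − 0.3287 = 0.6713.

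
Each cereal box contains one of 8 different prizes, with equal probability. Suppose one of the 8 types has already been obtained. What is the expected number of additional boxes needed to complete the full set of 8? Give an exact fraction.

Starting from 1 distinct type, each trial gives a new one with probability (8−i)/8 when i types are held, so the wait for the next new type is 8/(8−i).
E = 8/7 + 8/6 + 8/5 + 8/4 + 8/3 + 8/2 + 8/1 = 726/35.

726/35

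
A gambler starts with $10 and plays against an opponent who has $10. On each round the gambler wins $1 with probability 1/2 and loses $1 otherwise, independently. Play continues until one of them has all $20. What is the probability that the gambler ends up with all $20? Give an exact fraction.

1/2

With a fair step, P(i) = ½P(i−1) + ½P(i+1) with P(0)=0, P(20)=1 has the linear solution P(i) = i/20.
P(10) = 10/20 = 1/2.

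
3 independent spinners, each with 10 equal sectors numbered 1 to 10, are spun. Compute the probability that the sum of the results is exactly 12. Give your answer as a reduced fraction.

11/200

There are 10^3 = 1000 equally likely outcomes.
The number of ordered 3-tuples from {1,…,10} summing to 12 is 55.
P(sum = 12) = 55/1000 = 11/200.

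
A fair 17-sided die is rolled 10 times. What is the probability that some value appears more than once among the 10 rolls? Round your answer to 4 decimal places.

P(all 10 different) = 17/17 · 16/17 · ··· · 8/17 ≈ 0.0350.
P(at least two equal) = 1 − 0.0350 = 0.9650.

0.9650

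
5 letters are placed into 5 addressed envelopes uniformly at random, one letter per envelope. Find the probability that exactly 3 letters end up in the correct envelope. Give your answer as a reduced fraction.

1/12

Choose which 3 of the 5 are fixed: C(5,3) = 10 ways.
The remaining 2 must have no fixed point: D(2) = 1.
P = 10·1/120 = 1/12.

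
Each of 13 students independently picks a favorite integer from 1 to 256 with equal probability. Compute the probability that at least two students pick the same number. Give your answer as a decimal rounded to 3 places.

0.266

It's easier to compute the probability that all 13 are distinct.
P(all distinct) = 256/256 · 255/256 · ··· · 244/256 ≈ 0.734.
So the probability of at least one match is 1 − 0.734 = 0.266.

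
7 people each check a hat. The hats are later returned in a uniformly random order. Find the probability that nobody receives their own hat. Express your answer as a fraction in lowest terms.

103/280

This is the derangement probability: permutations of 7 with no fixed point.
D(7) = 7! · (1 − 1/1! + 1/2! − ··· + (−1)^7/7!) = 1854.
P = 1854/5040 = 103/280.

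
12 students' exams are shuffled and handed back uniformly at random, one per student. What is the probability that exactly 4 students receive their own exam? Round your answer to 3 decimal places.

0.015

Choose which 4 of the 12 are fixed: C(12,4) = 495 ways.
The remaining 8 must have no fixed point: D(8) = 14833.
P = 495·14833/479001600 = 2119/138240 ≈ 0.015.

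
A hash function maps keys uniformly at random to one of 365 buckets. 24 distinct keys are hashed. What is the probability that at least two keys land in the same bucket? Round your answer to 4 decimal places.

0.5383

It's easier to compute the probability that all 24 are distinct.
P(all distinct) = 365/365 · 364/365 · ··· · 342/365 ≈ 0.4617.
So the probability of at least one match is 1 − 0.4617 = 0.5383.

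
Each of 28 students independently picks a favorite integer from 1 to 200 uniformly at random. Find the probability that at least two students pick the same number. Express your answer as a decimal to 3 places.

0.862

It's easier to compute the probability that all 28 are distinct.
P(all distinct) = 200/200 · 199/200 · ··· · 173/200 ≈ 0.138.
So the probability of at least one match is 1 − 0.138 = 0.862.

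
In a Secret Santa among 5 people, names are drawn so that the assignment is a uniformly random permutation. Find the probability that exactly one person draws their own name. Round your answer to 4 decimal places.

0.3750

Choose which one is fixed: C(5,1) = 5 ways.
The remaining 4 must have no fixed point: D(4) = 9.
P = 5·9/120 = 3/8 ≈ 0.3750.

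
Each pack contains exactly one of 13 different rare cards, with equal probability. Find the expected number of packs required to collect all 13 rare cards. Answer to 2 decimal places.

After i distinct types are collected, each trial gives a new one with probability (13−i)/13, so the expected wait for the next new type is 13/(13−i).
E = 13/13 + 13/12 + 13/11 + 13/10 + 13/9 + 13/8 + 13/7 + 13/6 + 13/5 + 13/4 + 13/3 + 13/2 + 13/1 = 1145993/27720 ≈ 41.34.

41.34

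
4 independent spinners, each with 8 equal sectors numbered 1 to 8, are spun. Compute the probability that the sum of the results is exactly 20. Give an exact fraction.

There are 8^4 = 4096 equally likely outcomes.
The number of ordered 4-tuples from {1,…,8} summing to 20 is 315.
P(sum = 20) = 315/4096.

315/4096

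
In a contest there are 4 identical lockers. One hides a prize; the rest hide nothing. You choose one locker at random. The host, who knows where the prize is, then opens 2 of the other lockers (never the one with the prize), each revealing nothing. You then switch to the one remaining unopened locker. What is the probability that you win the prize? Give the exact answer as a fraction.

Your original locker holds the prize with probability 1/4, so the other 3 collectively hold it with probability 3/4.
The host can always find 2 empty lockers to open, so the reveals don't change that 3/4; it is now spread over the 1 remaining unopened locker.
P(win by switching) = (3/4) · (1/1) = 3/4.

3/4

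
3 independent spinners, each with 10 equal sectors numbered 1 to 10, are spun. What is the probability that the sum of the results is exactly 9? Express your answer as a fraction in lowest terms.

7/250

There are 10^3 = 1000 equally likely outcomes.
The number of ordered 3-tuples from {1,…,10} summing to 9 is 28.
P(sum = 9) = 28/1000 = 7/250.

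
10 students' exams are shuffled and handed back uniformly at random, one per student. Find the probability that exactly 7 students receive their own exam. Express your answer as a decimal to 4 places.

0.0001

Choose which 7 of the 10 are fixed: C(10,7) = 120 ways.
The remaining 3 must have no fixed point: D(3) = 2.
P = 120·2/3628800 = 1/15120 ≈ 0.0001.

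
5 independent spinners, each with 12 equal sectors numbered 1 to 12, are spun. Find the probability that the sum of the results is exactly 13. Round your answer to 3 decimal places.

There are 12^5 = 248832 equally likely outcomes.
The number of ordered 5-tuples from {1,…,12} summing to 13 is 495.
P(sum = 13) = 495/248832 = 55/27648 ≈ 0.002.

0.002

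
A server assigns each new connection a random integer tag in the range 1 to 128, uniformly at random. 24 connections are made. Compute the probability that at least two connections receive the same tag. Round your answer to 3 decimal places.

0.900

It's easier to compute the probability that all 24 are distinct.
P(all distinct) = 128/128 · 127/128 · ··· · 105/128 ≈ 0.100.
So the probability of at least one match is 1 − 0.100 = 0.900.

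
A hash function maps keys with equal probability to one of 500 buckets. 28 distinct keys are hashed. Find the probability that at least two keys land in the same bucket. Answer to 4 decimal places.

It's easier to compute the probability that all 28 are distinct.
P(all distinct) = 500/500 · 499/500 · ··· · 473/500 ≈ 0.4629.
So the probability of at least one match is 1 − 0.4629 = 0.5371.

0.5371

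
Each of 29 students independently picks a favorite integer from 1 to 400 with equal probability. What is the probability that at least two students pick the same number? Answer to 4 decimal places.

0.6465

It's easier to compute the probability that all 29 are distinct.
P(all distinct) = 400/400 · 399/400 · ··· · 372/400 ≈ 0.3535.
So the probability of at least one match is 1 − 0.3535 = 0.6465.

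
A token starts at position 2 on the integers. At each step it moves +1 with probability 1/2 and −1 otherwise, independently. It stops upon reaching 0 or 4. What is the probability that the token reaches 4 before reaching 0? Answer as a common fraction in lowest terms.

1/2

With a fair step, P(i) = ½P(i−1) + ½P(i+1) with P(0)=0, P(4)=1 has the linear solution P(i) = i/4.
P(2) = 2/4 = 1/2.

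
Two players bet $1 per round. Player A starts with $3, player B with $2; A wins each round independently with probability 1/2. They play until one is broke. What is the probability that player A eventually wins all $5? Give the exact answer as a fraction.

With a fair step, P(i) = ½P(i−1) + ½P(i+1) with P(0)=0, P(5)=1 has the linear solution P(i) = i/5.
P(3) = 3/5.

3/5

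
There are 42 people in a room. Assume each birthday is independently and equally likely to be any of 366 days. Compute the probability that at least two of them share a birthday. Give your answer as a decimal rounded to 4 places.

It's easier to compute the probability that all 42 are distinct.
P(all distinct) = 366/366 · 365/366 · ··· · 325/366 ≈ 0.0866.
So the probability of at least one match is 1 − 0.0866 = 0.9134.

0.9134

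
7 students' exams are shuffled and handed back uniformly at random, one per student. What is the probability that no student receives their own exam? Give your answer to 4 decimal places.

0.3679

This is the derangement probability: permutations of 7 with no fixed point.
D(7) = 7! · (1 − 1/1! + 1/2! − ··· + (−1)^7/7!) = 1854.
P = 1854/5040 = 103/280 ≈ 0.3679.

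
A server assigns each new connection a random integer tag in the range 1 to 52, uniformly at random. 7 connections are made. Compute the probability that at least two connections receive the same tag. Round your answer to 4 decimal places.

It's easier to compute the probability that all 7 are distinct.
P(all distinct) = 52/52 · 51/52 · ··· · 46/52 ≈ 0.6559.
So the probability of at least one match is 1 − 0.6559 = 0.3441.

0.3441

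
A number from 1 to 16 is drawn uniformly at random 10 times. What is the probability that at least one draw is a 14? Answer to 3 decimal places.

0.476

P(no draw is a 14) = (15/16)^10 ≈ 0.524.
P(at least one) = 1 − 0.524 = 0.476.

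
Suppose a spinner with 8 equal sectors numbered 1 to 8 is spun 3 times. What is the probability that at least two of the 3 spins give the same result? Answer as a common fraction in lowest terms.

11/32

P(all 3 different) = 8/8 · 7/8 · ··· · 6/8 = 21/32.
P(at least two equal) = 1 − 21/32 = 11/32.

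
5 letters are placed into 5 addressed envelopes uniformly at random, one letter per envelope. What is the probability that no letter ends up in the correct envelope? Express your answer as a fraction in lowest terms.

11/30

This is the derangement probability: permutations of 5 with no fixed point.
D(5) = 5! · (1 − 1/1! + 1/2! − ··· + (−1)^5/5!) = 44.
P = 44/120 = 11/30.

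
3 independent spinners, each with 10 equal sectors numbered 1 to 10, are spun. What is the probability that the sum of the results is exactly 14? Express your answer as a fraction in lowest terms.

There are 10^3 = 1000 equally likely outcomes.
The number of ordered 3-tuples from {1,…,10} summing to 14 is 69.
P(sum = 14) = 69/1000.

69/1000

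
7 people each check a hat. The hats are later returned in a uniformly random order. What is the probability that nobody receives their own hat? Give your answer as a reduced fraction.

103/280

This is the derangement probability: permutations of 7 with no fixed point.
D(7) = 7! · (1 − 1/1! + 1/2! − ··· + (−1)^7/7!) = 1854.
P = 1854/5040 = 103/280.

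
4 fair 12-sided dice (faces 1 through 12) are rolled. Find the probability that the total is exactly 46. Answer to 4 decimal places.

0.0005

There are 12^4 = 20736 equally likely outcomes.
The number of ordered 4-tuples from {1,…,12} summing to 46 is 10.
P(sum = 46) = 10/20736 = 5/10368 ≈ 0.0005.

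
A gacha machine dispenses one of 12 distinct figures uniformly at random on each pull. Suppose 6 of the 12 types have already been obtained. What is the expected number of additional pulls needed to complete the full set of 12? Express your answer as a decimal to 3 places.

29.400

Starting from 6 distinct types, each trial gives a new one with probability (12−i)/12 when i types are held, so the wait for the next new type is 12/(12−i).
E = 12/6 + 12/5 + 12/4 + 12/3 + 12/2 + 12/1 = 147/5 ≈ 29.400.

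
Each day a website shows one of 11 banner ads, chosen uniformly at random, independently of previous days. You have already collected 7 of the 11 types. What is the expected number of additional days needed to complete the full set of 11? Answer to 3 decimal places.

22.917

Starting from 7 distinct types, each trial gives a new one with probability (11−i)/11 when i types are held, so the wait for the next new type is 11/(11−i).
E = 11/4 + 11/3 + 11/2 + 11/1 = 275/12 ≈ 22.917.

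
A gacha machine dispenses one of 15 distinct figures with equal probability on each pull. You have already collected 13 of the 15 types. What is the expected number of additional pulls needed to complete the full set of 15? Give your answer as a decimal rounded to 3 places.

Starting from 13 distinct types, each trial gives a new one with probability (15−i)/15 when i types are held, so the wait for the next new type is 15/(15−i).
E = 15/2 + 15/1 = 45/2 ≈ 22.500.

22.500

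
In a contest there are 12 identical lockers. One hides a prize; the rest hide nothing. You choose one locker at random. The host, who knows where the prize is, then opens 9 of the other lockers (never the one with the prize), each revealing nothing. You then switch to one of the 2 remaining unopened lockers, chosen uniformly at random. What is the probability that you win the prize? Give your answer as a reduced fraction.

11/24

Your original locker holds the prize with probability 1/12, so the other 11 collectively hold it with probability 11/12.
The host can always find 9 empty lockers to open, so the reveals don't change that 11/12; it is now spread over the 2 remaining unopened lockers.
P(win by switching) = (11/12) · (1/2) = 11/24.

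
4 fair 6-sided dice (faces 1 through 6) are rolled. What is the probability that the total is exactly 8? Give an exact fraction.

35/1296

There are 6^4 = 1296 equally likely outcomes.
The number of ordered 4-tuples from {1,…,6} summing to 8 is 35.
P(sum = 8) = 35/1296.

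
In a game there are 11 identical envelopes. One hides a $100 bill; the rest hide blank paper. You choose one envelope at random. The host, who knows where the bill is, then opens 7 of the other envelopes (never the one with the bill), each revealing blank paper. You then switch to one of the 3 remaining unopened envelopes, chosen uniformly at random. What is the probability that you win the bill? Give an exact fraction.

Your original envelope holds the bill with probability 1/11, so the other 10 collectively hold it with probability 10/11.
The host can always find 7 empty envelopes to open, so the reveals don't change that 10/11; it is now spread over the 3 remaining unopened envelopes.
P(win by switching) = (10/11) · (1/3) = 10/33.

10/33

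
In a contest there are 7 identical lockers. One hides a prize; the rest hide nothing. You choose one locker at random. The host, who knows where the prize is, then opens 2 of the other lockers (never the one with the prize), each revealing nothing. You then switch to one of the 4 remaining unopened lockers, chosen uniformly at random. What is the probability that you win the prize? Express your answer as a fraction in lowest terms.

Your original locker holds the prize with probability 1/7, so the other 6 collectively hold it with probability 6/7.
The host can always find 2 empty lockers to open, so the reveals don't change that 6/7; it is now spread over the 4 remaining unopened lockers.
P(win by switching) = (6/7) · (1/4) = 3/14.

3/14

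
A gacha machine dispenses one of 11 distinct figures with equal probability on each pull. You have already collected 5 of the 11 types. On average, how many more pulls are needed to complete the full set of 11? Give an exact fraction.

539/20

Starting from 5 distinct types, each trial gives a new one with probability (11−i)/11 when i types are held, so the wait for the next new type is 11/(11−i).
E = 11/6 + 11/5 + 11/4 + 11/3 + 11/2 + 11/1 = 539/20.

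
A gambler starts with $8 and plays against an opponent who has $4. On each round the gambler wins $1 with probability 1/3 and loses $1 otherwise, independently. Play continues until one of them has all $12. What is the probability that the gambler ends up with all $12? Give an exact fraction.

17/273

Let r = q/p = (2/3)/(1/3) = 2. The recurrence P(i) = p·P(i+1) + q·P(i−1) with P(0)=0, P(12)=1 gives P(i) = (1 − r^i)/(1 − r^12).
P(8) = (1 − (2)^8) / (1 − (2)^12) = 17/273.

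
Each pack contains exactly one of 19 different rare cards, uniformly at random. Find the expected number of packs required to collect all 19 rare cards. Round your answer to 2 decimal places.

After i distinct types are collected, each trial gives a new one with probability (19−i)/19, so the expected wait for the next new type is 19/(19−i).
E = 19/19 + 19/18 + 19/17 + 19/16 + 19/15 + 19/14 + 19/13 + 19/12 + 19/11 + 19/10 + 19/9 + 19/8 + 19/7 + 19/6 + 19/5 + 19/4 + 19/3 + 19/2 + 19/1 = 275295799/4084080 ≈ 67.41.

67.41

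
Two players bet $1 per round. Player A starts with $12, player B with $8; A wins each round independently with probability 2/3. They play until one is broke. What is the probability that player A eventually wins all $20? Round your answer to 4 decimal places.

0.9998

Let r = q/p = (1/3)/(2/3) = 1/2. The recurrence P(i) = p·P(i+1) + q·P(i−1) with P(0)=0, P(20)=1 gives P(i) = (1 − r^i)/(1 − r^20).
P(12) = (1 − (1/2)^12) / (1 − (1/2)^20) = 69888/69905 ≈ 0.9998.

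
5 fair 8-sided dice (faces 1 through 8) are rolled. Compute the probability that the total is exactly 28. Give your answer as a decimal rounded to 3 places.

0.045

There are 8^5 = 32768 equally likely outcomes.
The number of ordered 5-tuples from {1,…,8} summing to 28 is 1470.
P(sum = 28) = 1470/32768 = 735/16384 ≈ 0.045.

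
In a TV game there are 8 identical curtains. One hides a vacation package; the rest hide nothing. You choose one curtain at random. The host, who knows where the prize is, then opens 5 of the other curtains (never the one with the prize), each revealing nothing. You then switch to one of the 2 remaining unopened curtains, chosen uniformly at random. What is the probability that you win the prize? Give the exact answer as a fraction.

Your original curtain holds the prize with probability 1/8, so the other 7 collectively hold it with probability 7/8.
The host can always find 5 empty curtains to open, so the reveals don't change that 7/8; it is now spread over the 2 remaining unopened curtains.
P(win by switching) = (7/8) · (1/2) = 7/16.

7/16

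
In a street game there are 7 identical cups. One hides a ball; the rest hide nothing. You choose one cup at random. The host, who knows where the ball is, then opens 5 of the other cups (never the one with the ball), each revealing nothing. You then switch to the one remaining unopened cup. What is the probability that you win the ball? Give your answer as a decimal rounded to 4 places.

Your original cup holds the ball with probability 1/7, so the other 6 collectively hold it with probability 6/7.
The host can always find 5 empty cups to open, so the reveals don't change that 6/7; it is now spread over the 1 remaining unopened cup.
P(win by switching) = (6/7) · (1/1) = 6/7 ≈ 0.8571.

0.8571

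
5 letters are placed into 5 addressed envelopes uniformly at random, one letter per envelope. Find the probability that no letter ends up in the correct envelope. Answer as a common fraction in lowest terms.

This is the derangement probability: permutations of 5 with no fixed point.
D(5) = 5! · (1 − 1/1! + 1/2! − ··· + (−1)^5/5!) = 44.
P = 44/120 = 11/30.

11/30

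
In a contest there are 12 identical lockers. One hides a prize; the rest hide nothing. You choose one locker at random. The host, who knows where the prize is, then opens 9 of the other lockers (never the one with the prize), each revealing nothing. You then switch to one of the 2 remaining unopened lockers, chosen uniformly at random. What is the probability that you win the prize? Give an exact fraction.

Your original locker holds the prize with probability 1/12, so the other 11 collectively hold it with probability 11/12.
The host can always find 9 empty lockers to open, so the reveals don't change that 11/12; it is now spread over the 2 remaining unopened lockers.
P(win by switching) = (11/12) · (1/2) = 11/24.

11/24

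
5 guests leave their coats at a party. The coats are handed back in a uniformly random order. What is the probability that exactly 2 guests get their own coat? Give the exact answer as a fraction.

Choose which 2 of the 5 are fixed: C(5,2) = 10 ways.
The remaining 3 must have no fixed point: D(3) = 2.
P = 10·2/120 = 1/6.

1/6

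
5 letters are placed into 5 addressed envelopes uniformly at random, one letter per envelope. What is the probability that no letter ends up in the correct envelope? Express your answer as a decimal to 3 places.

This is the derangement probability: permutations of 5 with no fixed point.
D(5) = 5! · (1 − 1/1! + 1/2! − ··· + (−1)^5/5!) = 44.
P = 44/120 = 11/30 ≈ 0.367.

0.367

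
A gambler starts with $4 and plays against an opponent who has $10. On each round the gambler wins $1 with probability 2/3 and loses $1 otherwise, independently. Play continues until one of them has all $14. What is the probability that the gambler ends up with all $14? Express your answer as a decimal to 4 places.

0.9376

Let r = q/p = (1/3)/(2/3) = 1/2. The recurrence P(i) = p·P(i+1) + q·P(i−1) with P(0)=0, P(14)=1 gives P(i) = (1 − r^i)/(1 − r^14).
P(4) = (1 − (1/2)^4) / (1 − (1/2)^14) = 5120/5461 ≈ 0.9376.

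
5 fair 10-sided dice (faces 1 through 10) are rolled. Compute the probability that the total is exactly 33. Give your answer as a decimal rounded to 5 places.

0.04335

There are 10^5 = 100000 equally likely outcomes.
The number of ordered 5-tuples from {1,…,10} summing to 33 is 4335.
P(sum = 33) = 4335/100000 = 867/20000 ≈ 0.04335.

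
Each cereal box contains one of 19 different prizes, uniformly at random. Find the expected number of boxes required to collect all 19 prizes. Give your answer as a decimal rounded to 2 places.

67.41

After i distinct types are collected, each trial gives a new one with probability (19−i)/19, so the expected wait for the next new type is 19/(19−i).
E = 19/19 + 19/18 + 19/17 + 19/16 + 19/15 + 19/14 + 19/13 + 19/12 + 19/11 + 19/10 + 19/9 + 19/8 + 19/7 + 19/6 + 19/5 + 19/4 + 19/3 + 19/2 + 19/1 = 275295799/4084080 ≈ 67.41.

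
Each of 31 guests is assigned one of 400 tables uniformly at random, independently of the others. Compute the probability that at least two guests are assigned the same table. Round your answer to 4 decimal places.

It's easier to compute the probability that all 31 are distinct.
P(all distinct) = 400/400 · 399/400 · ··· · 370/400 ≈ 0.3032.
So the probability of at least one match is 1 − 0.3032 = 0.6968.

0.6968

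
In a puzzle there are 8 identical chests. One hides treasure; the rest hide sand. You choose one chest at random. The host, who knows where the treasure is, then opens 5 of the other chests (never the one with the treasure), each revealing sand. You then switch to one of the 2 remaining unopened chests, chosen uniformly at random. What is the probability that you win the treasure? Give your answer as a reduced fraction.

Your original chest holds the treasure with probability 1/8, so the other 7 collectively hold it with probability 7/8.
The host can always find 5 empty chests to open, so the reveals don't change that 7/8; it is now spread over the 2 remaining unopened chests.
P(win by switching) = (7/8) · (1/2) = 7/16.

7/16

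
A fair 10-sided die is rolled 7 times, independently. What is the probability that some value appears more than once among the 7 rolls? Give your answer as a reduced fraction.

P(all 7 different) = 10/10 · 9/10 · ··· · 4/10 = 189/3125.
P(at least two equal) = 1 − 189/3125 = 2936/3125.

2936/3125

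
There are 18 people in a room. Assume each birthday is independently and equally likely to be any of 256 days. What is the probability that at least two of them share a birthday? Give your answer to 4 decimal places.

0.4576

It's easier to compute the probability that all 18 are distinct.
P(all distinct) = 256/256 · 255/256 · ··· · 239/256 ≈ 0.5424.
So the probability of at least one match is 1 − 0.5424 = 0.4576.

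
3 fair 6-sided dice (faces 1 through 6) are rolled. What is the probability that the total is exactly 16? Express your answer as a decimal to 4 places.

0.0278

There are 6^3 = 216 equally likely outcomes.
The number of ordered 3-tuples from {1,…,6} summing to 16 is 6.
P(sum = 16) = 6/216 = 1/36 ≈ 0.0278.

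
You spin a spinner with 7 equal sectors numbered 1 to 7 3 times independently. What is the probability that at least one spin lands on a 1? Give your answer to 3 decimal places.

P(no spin lands on a 1) = (6/7)^3 ≈ 0.630.
P(at least one) = 1 − 0.630 = 0.370.

0.370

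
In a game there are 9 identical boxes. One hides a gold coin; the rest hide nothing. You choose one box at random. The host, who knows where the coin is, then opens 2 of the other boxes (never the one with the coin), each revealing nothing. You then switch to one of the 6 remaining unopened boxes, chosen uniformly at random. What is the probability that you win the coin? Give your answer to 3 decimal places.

Your original box holds the coin with probability 1/9, so the other 8 collectively hold it with probability 8/9.
The host can always find 2 empty boxes to open, so the reveals don't change that 8/9; it is now spread over the 6 remaining unopened boxes.
P(win by switching) = (8/9) · (1/6) = 4/27 ≈ 0.148.

0.148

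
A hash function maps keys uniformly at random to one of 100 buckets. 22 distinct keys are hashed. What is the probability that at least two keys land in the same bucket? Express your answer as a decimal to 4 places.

0.9176

It's easier to compute the probability that all 22 are distinct.
P(all distinct) = 100/100 · 99/100 · ··· · 79/100 ≈ 0.0824.
So the probability of at least one match is 1 − 0.0824 = 0.9176.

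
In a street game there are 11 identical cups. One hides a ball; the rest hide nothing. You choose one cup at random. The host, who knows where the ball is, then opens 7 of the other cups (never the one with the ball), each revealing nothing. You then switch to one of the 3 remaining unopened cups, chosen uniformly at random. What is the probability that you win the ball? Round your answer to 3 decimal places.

0.303

Your original cup holds the ball with probability 1/11, so the other 10 collectively hold it with probability 10/11.
The host can always find 7 empty cups to open, so the reveals don't change that 10/11; it is now spread over the 3 remaining unopened cups.
P(win by switching) = (10/11) · (1/3) = 10/33 ≈ 0.303.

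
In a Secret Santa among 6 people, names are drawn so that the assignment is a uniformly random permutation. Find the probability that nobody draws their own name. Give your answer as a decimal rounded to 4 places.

This is the derangement probability: permutations of 6 with no fixed point.
D(6) = 6! · (1 − 1/1! + 1/2! − ··· + (−1)^6/6!) = 265.
P = 265/720 = 53/144 ≈ 0.3681.

0.3681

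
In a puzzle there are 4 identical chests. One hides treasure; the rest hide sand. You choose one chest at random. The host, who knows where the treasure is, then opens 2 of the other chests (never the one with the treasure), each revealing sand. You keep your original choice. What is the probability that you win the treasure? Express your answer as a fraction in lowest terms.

The host can always open 2 empty chests regardless of your choice, so the reveals give no information about your original chest.
P(win by staying) = 1/4.

1/4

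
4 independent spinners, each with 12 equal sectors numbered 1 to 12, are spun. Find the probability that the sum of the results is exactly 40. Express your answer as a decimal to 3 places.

0.008

There are 12^4 = 20736 equally likely outcomes.
The number of ordered 4-tuples from {1,…,12} summing to 40 is 165.
P(sum = 40) = 165/20736 = 55/6912 ≈ 0.008.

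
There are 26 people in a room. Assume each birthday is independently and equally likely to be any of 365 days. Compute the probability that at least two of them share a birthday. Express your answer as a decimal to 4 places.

It's easier to compute the probability that all 26 are distinct.
P(all distinct) = 365/365 · 364/365 · ··· · 340/365 ≈ 0.4018.
So the probability of at least one match is 1 − 0.4018 = 0.5982.

0.5982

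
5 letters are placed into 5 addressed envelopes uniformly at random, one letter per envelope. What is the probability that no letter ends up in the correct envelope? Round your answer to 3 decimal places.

This is the derangement probability: permutations of 5 with no fixed point.
D(5) = 5! · (1 − 1/1! + 1/2! − ··· + (−1)^5/5!) = 44.
P = 44/120 = 11/30 ≈ 0.367.

0.367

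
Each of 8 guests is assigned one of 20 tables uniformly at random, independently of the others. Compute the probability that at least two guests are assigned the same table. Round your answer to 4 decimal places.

0.8016

It's easier to compute the probability that all 8 are distinct.
P(all distinct) = 20/20 · 19/20 · ··· · 13/20 ≈ 0.1984.
So the probability of at least one match is 1 − 0.1984 = 0.8016.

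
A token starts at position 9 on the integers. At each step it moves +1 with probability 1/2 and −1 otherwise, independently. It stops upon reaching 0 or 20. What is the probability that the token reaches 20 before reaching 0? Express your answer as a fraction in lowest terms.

With a fair step, P(i) = ½P(i−1) + ½P(i+1) with P(0)=0, P(20)=1 has the linear solution P(i) = i/20.
P(9) = 9/20.

9/20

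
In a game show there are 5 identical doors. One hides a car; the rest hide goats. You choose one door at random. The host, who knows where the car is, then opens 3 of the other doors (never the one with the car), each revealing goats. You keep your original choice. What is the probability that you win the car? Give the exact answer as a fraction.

The host can always open 3 empty doors regardless of your choice, so the reveals give no information about your original door.
P(win by staying) = 1/5.

1/5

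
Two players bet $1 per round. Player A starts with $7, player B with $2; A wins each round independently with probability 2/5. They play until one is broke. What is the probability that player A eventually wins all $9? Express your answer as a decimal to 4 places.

0.4296

Let r = q/p = (3/5)/(2/5) = 3/2. The recurrence P(i) = p·P(i+1) + q·P(i−1) with P(0)=0, P(9)=1 gives P(i) = (1 − r^i)/(1 − r^9).
P(7) = (1 − (3/2)^7) / (1 − (3/2)^9) = 8236/19171 ≈ 0.4296.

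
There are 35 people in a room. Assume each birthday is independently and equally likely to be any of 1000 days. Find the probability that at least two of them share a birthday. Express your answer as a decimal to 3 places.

It's easier to compute the probability that all 35 are distinct.
P(all distinct) = 1000/1000 · 999/1000 · ··· · 966/1000 ≈ 0.548.
So the probability of at least one match is 1 − 0.548 = 0.452.

0.452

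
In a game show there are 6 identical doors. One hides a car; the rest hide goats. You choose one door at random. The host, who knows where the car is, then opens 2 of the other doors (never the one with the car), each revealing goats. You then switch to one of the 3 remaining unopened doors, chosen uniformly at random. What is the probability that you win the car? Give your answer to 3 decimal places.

0.278

Your original door holds the car with probability 1/6, so the other 5 collectively hold it with probability 5/6.
The host can always find 2 empty doors to open, so the reveals don't change that 5/6; it is now spread over the 3 remaining unopened doors.
P(win by switching) = (5/6) · (1/3) = 5/18 ≈ 0.278.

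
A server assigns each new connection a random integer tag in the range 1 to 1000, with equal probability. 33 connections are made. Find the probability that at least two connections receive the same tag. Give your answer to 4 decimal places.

0.4136

It's easier to compute the probability that all 33 are distinct.
P(all distinct) = 1000/1000 · 999/1000 · ··· · 968/1000 ≈ 0.5864.
So the probability of at least one match is 1 − 0.5864 = 0.4136.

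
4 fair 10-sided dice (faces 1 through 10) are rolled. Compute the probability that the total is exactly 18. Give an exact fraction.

27/500

There are 10^4 = 10000 equally likely outcomes.
The number of ordered 4-tuples from {1,…,10} summing to 18 is 540.
P(sum = 18) = 540/10000 = 27/500.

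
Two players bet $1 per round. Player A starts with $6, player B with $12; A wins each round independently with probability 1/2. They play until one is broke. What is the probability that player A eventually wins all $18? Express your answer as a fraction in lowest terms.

1/3

With a fair step, P(i) = ½P(i−1) + ½P(i+1) with P(0)=0, P(18)=1 has the linear solution P(i) = i/18.
P(6) = 6/18 = 1/3.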